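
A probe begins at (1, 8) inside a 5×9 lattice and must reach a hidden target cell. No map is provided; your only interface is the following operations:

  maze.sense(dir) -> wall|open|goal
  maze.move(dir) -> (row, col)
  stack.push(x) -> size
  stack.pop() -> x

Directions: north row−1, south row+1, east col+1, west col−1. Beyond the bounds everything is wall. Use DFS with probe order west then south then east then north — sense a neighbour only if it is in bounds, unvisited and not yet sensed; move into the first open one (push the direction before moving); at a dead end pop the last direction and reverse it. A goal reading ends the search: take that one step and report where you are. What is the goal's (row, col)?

>>> maze.sense dir: west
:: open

>>> stack.push x: west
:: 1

>>> maze.move dir: west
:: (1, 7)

>>> maze.sense dir: west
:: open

>>> stack.push x: west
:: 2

>>> maze.move dir: west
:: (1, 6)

>>> maze.sense dir: west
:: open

>>> stack.push x: west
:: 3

>>> maze.move dir: west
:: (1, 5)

>>> maze.sense dir: west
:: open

>>> stack.push x: west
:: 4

>>> maze.move dir: west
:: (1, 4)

>>> maze.sense dir: west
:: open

>>> stack.push x: west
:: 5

>>> maze.move dir: west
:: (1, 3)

>>> maze.sense dir: west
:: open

>>> stack.push x: west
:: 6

>>> maze.move dir: west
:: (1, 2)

>>> maze.sense dir: west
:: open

>>> stack.push x: west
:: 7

>>> maze.move dir: west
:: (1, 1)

>>> maze.sense dir: west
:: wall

>>> maze.sense dir: south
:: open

>>> stack.push x: south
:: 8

>>> maze.move dir: south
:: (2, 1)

>>> maze.sense dir: west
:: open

>>> stack.push x: west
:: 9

>>> maze.move dir: west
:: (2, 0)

>>> maze.sense dir: south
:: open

>>> stack.push x: south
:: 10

>>> maze.move dir: south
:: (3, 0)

>>> maze.sense dir: south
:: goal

>>> maze.move dir: south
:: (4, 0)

Answer: (4, 0)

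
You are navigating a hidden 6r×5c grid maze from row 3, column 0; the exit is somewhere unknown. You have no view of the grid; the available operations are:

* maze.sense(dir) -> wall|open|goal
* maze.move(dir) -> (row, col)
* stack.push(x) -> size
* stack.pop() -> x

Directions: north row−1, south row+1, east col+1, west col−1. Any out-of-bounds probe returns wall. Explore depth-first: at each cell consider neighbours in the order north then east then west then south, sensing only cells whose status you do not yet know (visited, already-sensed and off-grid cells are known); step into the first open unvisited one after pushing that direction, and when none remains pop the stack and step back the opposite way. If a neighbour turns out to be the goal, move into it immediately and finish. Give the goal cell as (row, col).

% maze.sense(dir='north') : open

% stack.push(x='north') : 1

% maze.move(dir='north') : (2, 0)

% maze.sense(dir='north') : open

% stack.push(x='north') : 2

% maze.move(dir='north') : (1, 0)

% maze.sense(dir='north') : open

% stack.push(x='north') : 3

% maze.move(dir='north') : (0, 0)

% maze.sense(dir='east') : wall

% stack.pop() : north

% maze.move(dir='south') : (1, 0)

% maze.sense(dir='east') : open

% stack.push(x='east') : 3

% maze.move(dir='east') : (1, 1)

% maze.sense(dir='east') : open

% stack.push(x='east') : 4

% maze.move(dir='east') : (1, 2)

% maze.sense(dir='north') : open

% stack.push(x='north') : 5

% maze.move(dir='north') : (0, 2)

% maze.sense(dir='east') : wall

% stack.pop() : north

% maze.move(dir='south') : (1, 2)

% maze.sense(dir='east') : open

% stack.push(x='east') : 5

% maze.move(dir='east') : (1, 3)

% maze.sense(dir='east') : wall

% maze.sense(dir='south') : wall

% stack.pop() : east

% maze.move(dir='west') : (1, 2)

% maze.sense(dir='south') : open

% stack.push(x='south') : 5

% maze.move(dir='south') : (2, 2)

% maze.sense(dir='west') : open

% stack.push(x='west') : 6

% maze.move(dir='west') : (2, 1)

% maze.sense(dir='south') : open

% stack.push(x='south') : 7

% maze.move(dir='south') : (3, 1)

% maze.sense(dir='east') : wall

% maze.sense(dir='south') : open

% stack.push(x='south') : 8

% maze.move(dir='south') : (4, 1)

% maze.sense(dir='east') : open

% stack.push(x='east') : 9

% maze.move(dir='east') : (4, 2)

% maze.sense(dir='east') : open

% stack.push(x='east') : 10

% maze.move(dir='east') : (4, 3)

% maze.sense(dir='north') : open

% stack.push(x='north') : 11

% maze.move(dir='north') : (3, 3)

% maze.sense(dir='east') : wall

% stack.pop() : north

% maze.move(dir='south') : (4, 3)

% maze.sense(dir='east') : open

% stack.push(x='east') : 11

% maze.move(dir='east') : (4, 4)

% maze.sense(dir='south') : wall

% stack.pop() : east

% maze.move(dir='west') : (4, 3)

% maze.sense(dir='south') : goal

% maze.move(dir='south') : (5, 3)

Answer: (5, 3)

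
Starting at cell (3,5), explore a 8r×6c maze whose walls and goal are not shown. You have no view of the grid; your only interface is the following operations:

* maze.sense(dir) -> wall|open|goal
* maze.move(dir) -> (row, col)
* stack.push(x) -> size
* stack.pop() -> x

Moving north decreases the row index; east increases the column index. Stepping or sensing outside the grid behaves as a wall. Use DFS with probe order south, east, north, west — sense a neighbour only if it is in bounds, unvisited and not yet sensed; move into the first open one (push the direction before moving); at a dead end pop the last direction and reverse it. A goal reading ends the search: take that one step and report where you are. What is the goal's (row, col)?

==> sense(dir→south)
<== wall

==> sense(dir→north)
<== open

==> push(x→north)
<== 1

==> move(dir→north)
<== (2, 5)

==> sense(dir→north)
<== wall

==> sense(dir→west)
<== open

==> push(x→west)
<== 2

==> move(dir→west)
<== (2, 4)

==> sense(dir→south)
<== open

==> push(x→south)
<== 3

==> move(dir→south)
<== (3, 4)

==> sense(dir→south)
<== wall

==> sense(dir→west)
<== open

==> push(x→west)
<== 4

==> move(dir→west)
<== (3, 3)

==> sense(dir→south)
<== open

==> push(x→south)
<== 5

==> move(dir→south)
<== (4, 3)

==> sense(dir→south)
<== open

==> push(x→south)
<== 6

==> move(dir→south)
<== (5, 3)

==> sense(dir→south)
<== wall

==> sense(dir→east)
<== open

==> push(x→east)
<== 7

==> move(dir→east)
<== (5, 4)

==> sense(dir→south)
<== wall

==> sense(dir→east)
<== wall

==> pop()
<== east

==> move(dir→west)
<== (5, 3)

==> sense(dir→west)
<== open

==> push(x→west)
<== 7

==> move(dir→west)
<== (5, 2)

==> sense(dir→south)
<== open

==> push(x→south)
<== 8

==> move(dir→south)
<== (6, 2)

==> sense(dir→south)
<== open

==> push(x→south)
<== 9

==> move(dir→south)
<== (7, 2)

==> sense(dir→east)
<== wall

==> sense(dir→west)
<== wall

==> pop()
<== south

==> move(dir→north)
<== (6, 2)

==> sense(dir→west)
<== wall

==> pop()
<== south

==> move(dir→north)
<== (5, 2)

==> sense(dir→north)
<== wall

==> sense(dir→west)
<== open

==> push(x→west)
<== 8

==> move(dir→west)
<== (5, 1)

==> sense(dir→north)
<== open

==> push(x→north)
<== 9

==> move(dir→north)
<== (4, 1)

==> sense(dir→north)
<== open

==> push(x→north)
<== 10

==> move(dir→north)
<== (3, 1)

==> sense(dir→east)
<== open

==> push(x→east)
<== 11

==> move(dir→east)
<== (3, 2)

==> sense(dir→north)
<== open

==> push(x→north)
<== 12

==> move(dir→north)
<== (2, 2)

==> sense(dir→east)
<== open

==> push(x→east)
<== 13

==> move(dir→east)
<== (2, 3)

==> sense(dir→north)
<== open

==> push(x→north)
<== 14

==> move(dir→north)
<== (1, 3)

==> sense(dir→east)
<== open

==> push(x→east)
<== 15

==> move(dir→east)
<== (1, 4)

==> sense(dir→north)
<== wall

==> pop()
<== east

==> move(dir→west)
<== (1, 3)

==> sense(dir→north)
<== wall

==> sense(dir→west)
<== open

==> push(x→west)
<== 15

==> move(dir→west)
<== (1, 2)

==> sense(dir→north)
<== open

==> push(x→north)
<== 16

==> move(dir→north)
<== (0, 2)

==> sense(dir→west)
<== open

==> push(x→west)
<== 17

==> move(dir→west)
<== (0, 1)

==> sense(dir→south)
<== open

==> push(x→south)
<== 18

==> move(dir→south)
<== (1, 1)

==> sense(dir→south)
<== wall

==> sense(dir→west)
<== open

==> push(x→west)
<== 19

==> move(dir→west)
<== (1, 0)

==> sense(dir→south)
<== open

==> push(x→south)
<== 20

==> move(dir→south)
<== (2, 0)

==> sense(dir→south)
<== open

==> push(x→south)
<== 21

==> move(dir→south)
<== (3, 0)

==> sense(dir→south)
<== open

==> push(x→south)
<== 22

==> move(dir→south)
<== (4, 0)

==> sense(dir→south)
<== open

==> push(x→south)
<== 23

==> move(dir→south)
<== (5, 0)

==> sense(dir→south)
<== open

==> push(x→south)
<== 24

==> move(dir→south)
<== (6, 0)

==> sense(dir→south)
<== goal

==> move(dir→south)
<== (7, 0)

Answer: (7, 0)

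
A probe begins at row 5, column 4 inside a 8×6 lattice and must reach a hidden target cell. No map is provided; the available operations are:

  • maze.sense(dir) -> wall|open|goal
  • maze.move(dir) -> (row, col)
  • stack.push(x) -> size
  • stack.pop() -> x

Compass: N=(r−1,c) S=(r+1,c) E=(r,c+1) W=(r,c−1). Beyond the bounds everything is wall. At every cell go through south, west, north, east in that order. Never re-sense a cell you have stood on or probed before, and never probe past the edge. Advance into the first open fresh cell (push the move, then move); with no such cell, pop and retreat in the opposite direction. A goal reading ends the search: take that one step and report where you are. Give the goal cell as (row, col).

→ maze.sense(dir→south)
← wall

→ maze.sense(dir→west)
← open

→ stack.push(x→west)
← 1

→ maze.move(dir→west)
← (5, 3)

→ maze.sense(dir→south)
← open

→ stack.push(x→south)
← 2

→ maze.move(dir→south)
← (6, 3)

→ maze.sense(dir→south)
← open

→ stack.push(x→south)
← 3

→ maze.move(dir→south)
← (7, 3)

→ maze.sense(dir→west)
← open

→ stack.push(x→west)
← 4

→ maze.move(dir→west)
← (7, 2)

→ maze.sense(dir→west)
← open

→ stack.push(x→west)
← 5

→ maze.move(dir→west)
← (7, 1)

→ maze.sense(dir→west)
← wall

→ maze.sense(dir→north)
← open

→ stack.push(x→north)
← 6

→ maze.move(dir→north)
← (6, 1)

→ maze.sense(dir→west)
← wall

→ maze.sense(dir→north)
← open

→ stack.push(x→north)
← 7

→ maze.move(dir→north)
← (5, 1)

→ maze.sense(dir→west)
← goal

→ maze.move(dir→west)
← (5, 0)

Answer: (5, 0)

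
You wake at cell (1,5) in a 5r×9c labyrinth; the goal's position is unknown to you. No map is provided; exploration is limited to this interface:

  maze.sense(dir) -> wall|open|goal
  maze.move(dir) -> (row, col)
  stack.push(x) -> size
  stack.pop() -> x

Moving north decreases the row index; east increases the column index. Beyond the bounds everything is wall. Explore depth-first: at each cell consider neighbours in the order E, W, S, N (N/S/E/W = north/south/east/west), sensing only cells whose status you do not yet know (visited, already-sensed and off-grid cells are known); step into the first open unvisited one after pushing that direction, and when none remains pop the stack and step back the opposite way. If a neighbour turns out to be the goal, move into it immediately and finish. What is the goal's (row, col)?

CALL maze.sense[dir=east]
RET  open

CALL stack.push[x=east]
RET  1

CALL maze.move[dir=east]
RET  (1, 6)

CALL maze.sense[dir=east]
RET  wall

CALL maze.sense[dir=south]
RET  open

CALL stack.push[x=south]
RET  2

CALL maze.move[dir=south]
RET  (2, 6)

CALL maze.sense[dir=east]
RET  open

CALL stack.push[x=east]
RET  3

CALL maze.move[dir=east]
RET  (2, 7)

CALL maze.sense[dir=east]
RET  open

CALL stack.push[x=east]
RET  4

CALL maze.move[dir=east]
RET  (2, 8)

CALL maze.sense[dir=south]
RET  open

CALL stack.push[x=south]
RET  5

CALL maze.move[dir=south]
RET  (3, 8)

CALL maze.sense[dir=west]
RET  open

CALL stack.push[x=west]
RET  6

CALL maze.move[dir=west]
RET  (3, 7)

CALL maze.sense[dir=west]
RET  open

CALL stack.push[x=west]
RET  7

CALL maze.move[dir=west]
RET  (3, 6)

CALL maze.sense[dir=west]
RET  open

CALL stack.push[x=west]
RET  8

CALL maze.move[dir=west]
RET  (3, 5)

CALL maze.sense[dir=west]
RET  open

CALL stack.push[x=west]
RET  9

CALL maze.move[dir=west]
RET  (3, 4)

CALL maze.sense[dir=west]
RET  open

CALL stack.push[x=west]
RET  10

CALL maze.move[dir=west]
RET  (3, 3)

CALL maze.sense[dir=west]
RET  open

CALL stack.push[x=west]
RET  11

CALL maze.move[dir=west]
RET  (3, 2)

CALL maze.sense[dir=west]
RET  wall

CALL maze.sense[dir=south]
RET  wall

CALL maze.sense[dir=north]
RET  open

CALL stack.push[x=north]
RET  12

CALL maze.move[dir=north]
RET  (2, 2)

CALL maze.sense[dir=east]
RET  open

CALL stack.push[x=east]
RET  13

CALL maze.move[dir=east]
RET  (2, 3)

CALL maze.sense[dir=east]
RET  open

CALL stack.push[x=east]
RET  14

CALL maze.move[dir=east]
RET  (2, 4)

CALL maze.sense[dir=east]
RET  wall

CALL maze.sense[dir=north]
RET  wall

CALL stack.pop[]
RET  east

CALL maze.move[dir=west]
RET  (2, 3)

CALL maze.sense[dir=north]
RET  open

CALL stack.push[x=north]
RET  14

CALL maze.move[dir=north]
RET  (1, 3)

CALL maze.sense[dir=west]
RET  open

CALL stack.push[x=west]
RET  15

CALL maze.move[dir=west]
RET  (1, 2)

CALL maze.sense[dir=west]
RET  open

CALL stack.push[x=west]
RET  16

CALL maze.move[dir=west]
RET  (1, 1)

CALL maze.sense[dir=west]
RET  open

CALL stack.push[x=west]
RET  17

CALL maze.move[dir=west]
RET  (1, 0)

CALL maze.sense[dir=south]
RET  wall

CALL maze.sense[dir=north]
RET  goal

CALL maze.move[dir=north]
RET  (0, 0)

Answer: (0, 0)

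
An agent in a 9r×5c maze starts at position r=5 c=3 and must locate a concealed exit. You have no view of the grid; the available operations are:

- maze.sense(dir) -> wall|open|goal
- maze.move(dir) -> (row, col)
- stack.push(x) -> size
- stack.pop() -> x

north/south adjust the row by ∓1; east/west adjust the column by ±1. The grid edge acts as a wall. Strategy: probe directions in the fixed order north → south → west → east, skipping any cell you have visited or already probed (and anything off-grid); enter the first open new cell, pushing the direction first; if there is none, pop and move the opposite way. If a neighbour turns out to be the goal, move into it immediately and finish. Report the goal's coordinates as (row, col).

>> sense(dir→north)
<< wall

>> sense(dir→south)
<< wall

>> sense(dir→west)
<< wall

>> sense(dir→east)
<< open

>> push(x→east)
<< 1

>> move(dir→east)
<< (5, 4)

>> sense(dir→north)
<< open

>> push(x→north)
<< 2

>> move(dir→north)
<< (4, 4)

>> sense(dir→north)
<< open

>> push(x→north)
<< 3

>> move(dir→north)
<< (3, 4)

>> sense(dir→north)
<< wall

>> sense(dir→west)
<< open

>> push(x→west)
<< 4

>> move(dir→west)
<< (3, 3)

>> sense(dir→north)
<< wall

>> sense(dir→west)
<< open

>> push(x→west)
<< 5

>> move(dir→west)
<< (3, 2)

>> sense(dir→north)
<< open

>> push(x→north)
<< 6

>> move(dir→north)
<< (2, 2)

>> sense(dir→north)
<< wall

>> sense(dir→west)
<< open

>> push(x→west)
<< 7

>> move(dir→west)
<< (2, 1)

>> sense(dir→north)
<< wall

>> sense(dir→south)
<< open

>> push(x→south)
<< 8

>> move(dir→south)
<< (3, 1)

>> sense(dir→south)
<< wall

>> sense(dir→west)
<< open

>> push(x→west)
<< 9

>> move(dir→west)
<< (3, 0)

>> sense(dir→north)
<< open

>> push(x→north)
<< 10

>> move(dir→north)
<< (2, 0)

>> sense(dir→north)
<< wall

>> pop()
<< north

>> move(dir→south)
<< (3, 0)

>> sense(dir→south)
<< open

>> push(x→south)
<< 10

>> move(dir→south)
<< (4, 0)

>> sense(dir→south)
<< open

>> push(x→south)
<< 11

>> move(dir→south)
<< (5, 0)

>> sense(dir→south)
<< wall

>> sense(dir→east)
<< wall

>> pop()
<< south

>> move(dir→north)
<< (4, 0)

>> pop()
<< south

>> move(dir→north)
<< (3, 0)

>> pop()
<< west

>> move(dir→east)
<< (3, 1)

>> pop()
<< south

>> move(dir→north)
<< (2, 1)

>> pop()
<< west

>> move(dir→east)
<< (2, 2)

>> pop()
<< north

>> move(dir→south)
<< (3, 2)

>> sense(dir→south)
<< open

>> push(x→south)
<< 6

>> move(dir→south)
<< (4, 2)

>> pop()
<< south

>> move(dir→north)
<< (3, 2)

>> pop()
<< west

>> move(dir→east)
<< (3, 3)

>> pop()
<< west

>> move(dir→east)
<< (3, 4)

>> pop()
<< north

>> move(dir→south)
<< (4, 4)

>> pop()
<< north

>> move(dir→south)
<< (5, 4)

>> sense(dir→south)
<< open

>> push(x→south)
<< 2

>> move(dir→south)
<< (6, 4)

>> sense(dir→south)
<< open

>> push(x→south)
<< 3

>> move(dir→south)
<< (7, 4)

>> sense(dir→south)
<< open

>> push(x→south)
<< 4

>> move(dir→south)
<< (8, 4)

>> sense(dir→west)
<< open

>> push(x→west)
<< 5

>> move(dir→west)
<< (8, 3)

>> sense(dir→north)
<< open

>> push(x→north)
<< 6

>> move(dir→north)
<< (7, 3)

>> sense(dir→west)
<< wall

>> pop()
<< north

>> move(dir→south)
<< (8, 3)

>> sense(dir→west)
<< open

>> push(x→west)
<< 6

>> move(dir→west)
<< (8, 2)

>> sense(dir→west)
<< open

>> push(x→west)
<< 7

>> move(dir→west)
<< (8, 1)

>> sense(dir→north)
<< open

>> push(x→north)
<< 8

>> move(dir→north)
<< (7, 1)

>> sense(dir→north)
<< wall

>> sense(dir→west)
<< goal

>> move(dir→west)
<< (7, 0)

Answer: (7, 0)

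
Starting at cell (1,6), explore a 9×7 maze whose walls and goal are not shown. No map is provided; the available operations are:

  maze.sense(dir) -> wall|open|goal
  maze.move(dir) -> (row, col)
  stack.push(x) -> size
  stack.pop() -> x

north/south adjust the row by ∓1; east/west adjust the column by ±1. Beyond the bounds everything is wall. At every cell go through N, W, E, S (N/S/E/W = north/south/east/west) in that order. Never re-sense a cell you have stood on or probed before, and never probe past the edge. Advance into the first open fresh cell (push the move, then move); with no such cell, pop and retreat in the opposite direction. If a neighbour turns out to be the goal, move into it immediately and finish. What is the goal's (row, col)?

Act: sense[dir='north']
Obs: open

Act: push[x='north']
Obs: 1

Act: move[dir='north']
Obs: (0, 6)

Act: sense[dir='west']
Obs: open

Act: push[x='west']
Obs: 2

Act: move[dir='west']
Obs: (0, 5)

Act: sense[dir='west']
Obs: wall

Act: sense[dir='south']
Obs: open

Act: push[x='south']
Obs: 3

Act: move[dir='south']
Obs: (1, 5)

Act: sense[dir='west']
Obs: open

Act: push[x='west']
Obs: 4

Act: move[dir='west']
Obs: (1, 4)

Act: sense[dir='west']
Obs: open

Act: push[x='west']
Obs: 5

Act: move[dir='west']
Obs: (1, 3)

Act: sense[dir='north']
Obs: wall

Act: sense[dir='west']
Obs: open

Act: push[x='west']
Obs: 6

Act: move[dir='west']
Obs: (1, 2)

Act: sense[dir='north']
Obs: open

Act: push[x='north']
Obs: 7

Act: move[dir='north']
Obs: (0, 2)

Act: sense[dir='west']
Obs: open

Act: push[x='west']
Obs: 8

Act: move[dir='west']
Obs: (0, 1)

Act: sense[dir='west']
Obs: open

Act: push[x='west']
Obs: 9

Act: move[dir='west']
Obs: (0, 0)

Act: sense[dir='south']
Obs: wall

Act: pop[]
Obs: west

Act: move[dir='east']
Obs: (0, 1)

Act: sense[dir='south']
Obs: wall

Act: pop[]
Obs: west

Act: move[dir='east']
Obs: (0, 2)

Act: pop[]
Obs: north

Act: move[dir='south']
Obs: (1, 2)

Act: sense[dir='south']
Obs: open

Act: push[x='south']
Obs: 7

Act: move[dir='south']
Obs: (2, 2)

Act: sense[dir='west']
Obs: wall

Act: sense[dir='east']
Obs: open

Act: push[x='east']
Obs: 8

Act: move[dir='east']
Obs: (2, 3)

Act: sense[dir='east']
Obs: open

Act: push[x='east']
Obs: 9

Act: move[dir='east']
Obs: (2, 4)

Act: sense[dir='east']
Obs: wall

Act: sense[dir='south']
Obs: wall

Act: pop[]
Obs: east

Act: move[dir='west']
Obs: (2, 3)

Act: sense[dir='south']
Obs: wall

Act: pop[]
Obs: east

Act: move[dir='west']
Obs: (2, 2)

Act: sense[dir='south']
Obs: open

Act: push[x='south']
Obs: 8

Act: move[dir='south']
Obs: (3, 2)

Act: sense[dir='west']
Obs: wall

Act: sense[dir='south']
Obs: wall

Act: pop[]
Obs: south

Act: move[dir='north']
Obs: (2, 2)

Act: pop[]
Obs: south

Act: move[dir='north']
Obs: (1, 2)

Act: pop[]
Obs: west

Act: move[dir='east']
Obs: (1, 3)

Act: pop[]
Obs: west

Act: move[dir='east']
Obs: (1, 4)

Act: pop[]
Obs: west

Act: move[dir='east']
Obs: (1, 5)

Act: pop[]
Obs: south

Act: move[dir='north']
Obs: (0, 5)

Act: pop[]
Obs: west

Act: move[dir='east']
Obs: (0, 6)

Act: pop[]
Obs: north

Act: move[dir='south']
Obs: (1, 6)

Act: sense[dir='south']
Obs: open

Act: push[x='south']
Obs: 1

Act: move[dir='south']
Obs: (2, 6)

Act: sense[dir='south']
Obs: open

Act: push[x='south']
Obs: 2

Act: move[dir='south']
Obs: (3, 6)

Act: sense[dir='west']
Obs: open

Act: push[x='west']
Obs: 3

Act: move[dir='west']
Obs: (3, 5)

Act: sense[dir='south']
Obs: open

Act: push[x='south']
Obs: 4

Act: move[dir='south']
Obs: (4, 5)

Act: sense[dir='west']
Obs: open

Act: push[x='west']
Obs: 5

Act: move[dir='west']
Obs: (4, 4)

Act: sense[dir='west']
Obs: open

Act: push[x='west']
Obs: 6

Act: move[dir='west']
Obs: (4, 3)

Act: sense[dir='south']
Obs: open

Act: push[x='south']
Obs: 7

Act: move[dir='south']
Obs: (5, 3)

Act: sense[dir='west']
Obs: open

Act: push[x='west']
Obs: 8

Act: move[dir='west']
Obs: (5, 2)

Act: sense[dir='west']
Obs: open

Act: push[x='west']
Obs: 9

Act: move[dir='west']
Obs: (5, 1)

Act: sense[dir='north']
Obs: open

Act: push[x='north']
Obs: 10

Act: move[dir='north']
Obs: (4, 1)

Act: sense[dir='west']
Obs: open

Act: push[x='west']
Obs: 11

Act: move[dir='west']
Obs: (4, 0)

Act: sense[dir='north']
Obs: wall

Act: sense[dir='south']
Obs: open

Act: push[x='south']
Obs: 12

Act: move[dir='south']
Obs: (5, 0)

Act: sense[dir='south']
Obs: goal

Act: move[dir='south']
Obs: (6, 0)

Answer: (6, 0)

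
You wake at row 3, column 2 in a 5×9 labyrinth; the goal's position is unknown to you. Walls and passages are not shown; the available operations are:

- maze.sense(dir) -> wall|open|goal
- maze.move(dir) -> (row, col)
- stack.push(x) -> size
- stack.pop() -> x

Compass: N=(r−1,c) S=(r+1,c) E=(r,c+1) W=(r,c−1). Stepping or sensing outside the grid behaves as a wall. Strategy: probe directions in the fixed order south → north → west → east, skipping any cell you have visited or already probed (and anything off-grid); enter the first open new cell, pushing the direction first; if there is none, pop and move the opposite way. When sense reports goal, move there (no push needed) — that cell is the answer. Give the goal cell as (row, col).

Action: sense[dir: south]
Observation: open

Action: push[x: south]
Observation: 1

Action: move[dir: south]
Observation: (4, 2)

Action: sense[dir: west]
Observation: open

Action: push[x: west]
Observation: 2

Action: move[dir: west]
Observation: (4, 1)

Action: sense[dir: north]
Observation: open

Action: push[x: north]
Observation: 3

Action: move[dir: north]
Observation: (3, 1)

Action: sense[dir: north]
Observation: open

Action: push[x: north]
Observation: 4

Action: move[dir: north]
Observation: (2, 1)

Action: sense[dir: north]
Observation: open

Action: push[x: north]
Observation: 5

Action: move[dir: north]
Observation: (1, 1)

Action: sense[dir: north]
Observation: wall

Action: sense[dir: west]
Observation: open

Action: push[x: west]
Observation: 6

Action: move[dir: west]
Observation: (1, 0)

Action: sense[dir: south]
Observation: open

Action: push[x: south]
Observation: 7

Action: move[dir: south]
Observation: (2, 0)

Action: sense[dir: south]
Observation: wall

Action: pop[]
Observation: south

Action: move[dir: north]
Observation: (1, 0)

Action: sense[dir: north]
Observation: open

Action: push[x: north]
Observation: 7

Action: move[dir: north]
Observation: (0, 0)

Action: pop[]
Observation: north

Action: move[dir: south]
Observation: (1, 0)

Action: pop[]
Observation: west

Action: move[dir: east]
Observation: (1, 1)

Action: sense[dir: east]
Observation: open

Action: push[x: east]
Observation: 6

Action: move[dir: east]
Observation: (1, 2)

Action: sense[dir: south]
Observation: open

Action: push[x: south]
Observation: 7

Action: move[dir: south]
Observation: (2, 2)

Action: sense[dir: east]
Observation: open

Action: push[x: east]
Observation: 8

Action: move[dir: east]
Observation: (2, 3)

Action: sense[dir: south]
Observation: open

Action: push[x: south]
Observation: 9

Action: move[dir: south]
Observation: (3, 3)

Action: sense[dir: south]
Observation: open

Action: push[x: south]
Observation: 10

Action: move[dir: south]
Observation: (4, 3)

Action: sense[dir: east]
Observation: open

Action: push[x: east]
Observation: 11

Action: move[dir: east]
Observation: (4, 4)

Action: sense[dir: north]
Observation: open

Action: push[x: north]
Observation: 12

Action: move[dir: north]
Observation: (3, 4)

Action: sense[dir: north]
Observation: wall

Action: sense[dir: east]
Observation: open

Action: push[x: east]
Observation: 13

Action: move[dir: east]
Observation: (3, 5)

Action: sense[dir: south]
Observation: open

Action: push[x: south]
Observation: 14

Action: move[dir: south]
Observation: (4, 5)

Action: sense[dir: east]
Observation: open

Action: push[x: east]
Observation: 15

Action: move[dir: east]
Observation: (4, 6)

Action: sense[dir: north]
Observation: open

Action: push[x: north]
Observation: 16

Action: move[dir: north]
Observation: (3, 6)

Action: sense[dir: north]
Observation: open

Action: push[x: north]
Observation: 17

Action: move[dir: north]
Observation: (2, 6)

Action: sense[dir: north]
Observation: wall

Action: sense[dir: west]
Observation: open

Action: push[x: west]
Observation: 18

Action: move[dir: west]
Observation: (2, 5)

Action: sense[dir: north]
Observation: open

Action: push[x: north]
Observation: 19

Action: move[dir: north]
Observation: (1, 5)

Action: sense[dir: north]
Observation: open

Action: push[x: north]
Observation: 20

Action: move[dir: north]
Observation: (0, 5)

Action: sense[dir: west]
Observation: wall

Action: sense[dir: east]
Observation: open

Action: push[x: east]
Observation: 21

Action: move[dir: east]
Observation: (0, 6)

Action: sense[dir: east]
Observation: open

Action: push[x: east]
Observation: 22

Action: move[dir: east]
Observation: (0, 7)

Action: sense[dir: south]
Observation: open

Action: push[x: south]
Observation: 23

Action: move[dir: south]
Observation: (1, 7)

Action: sense[dir: south]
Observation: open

Action: push[x: south]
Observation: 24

Action: move[dir: south]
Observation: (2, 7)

Action: sense[dir: south]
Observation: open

Action: push[x: south]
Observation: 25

Action: move[dir: south]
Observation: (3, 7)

Action: sense[dir: south]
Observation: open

Action: push[x: south]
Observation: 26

Action: move[dir: south]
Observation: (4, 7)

Action: sense[dir: east]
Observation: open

Action: push[x: east]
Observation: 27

Action: move[dir: east]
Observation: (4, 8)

Action: sense[dir: north]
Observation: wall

Action: pop[]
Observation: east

Action: move[dir: west]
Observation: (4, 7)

Action: pop[]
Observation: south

Action: move[dir: north]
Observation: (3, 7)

Action: pop[]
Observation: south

Action: move[dir: north]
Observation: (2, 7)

Action: sense[dir: east]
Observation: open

Action: push[x: east]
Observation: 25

Action: move[dir: east]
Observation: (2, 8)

Action: sense[dir: north]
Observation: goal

Action: move[dir: north]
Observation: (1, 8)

Answer: (1, 8)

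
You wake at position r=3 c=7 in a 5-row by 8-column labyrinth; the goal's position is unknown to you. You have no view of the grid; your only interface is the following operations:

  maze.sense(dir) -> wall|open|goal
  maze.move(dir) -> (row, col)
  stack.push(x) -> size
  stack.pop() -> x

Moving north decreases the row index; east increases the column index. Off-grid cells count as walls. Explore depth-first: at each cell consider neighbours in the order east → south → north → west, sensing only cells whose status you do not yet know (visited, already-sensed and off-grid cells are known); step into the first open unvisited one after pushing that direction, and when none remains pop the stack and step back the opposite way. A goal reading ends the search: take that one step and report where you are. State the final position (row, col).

~$ maze.sense dir→south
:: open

~$ stack.push x→south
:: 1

~$ maze.move dir→south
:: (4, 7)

~$ maze.sense dir→west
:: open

~$ stack.push x→west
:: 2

~$ maze.move dir→west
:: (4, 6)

~$ maze.sense dir→north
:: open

~$ stack.push x→north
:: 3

~$ maze.move dir→north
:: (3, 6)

~$ maze.sense dir→north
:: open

~$ stack.push x→north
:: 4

~$ maze.move dir→north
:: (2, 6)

~$ maze.sense dir→east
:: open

~$ stack.push x→east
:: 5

~$ maze.move dir→east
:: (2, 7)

~$ maze.sense dir→north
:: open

~$ stack.push x→north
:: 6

~$ maze.move dir→north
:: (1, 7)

~$ maze.sense dir→north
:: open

~$ stack.push x→north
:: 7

~$ maze.move dir→north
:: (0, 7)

~$ maze.sense dir→west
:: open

~$ stack.push x→west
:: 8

~$ maze.move dir→west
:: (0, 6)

~$ maze.sense dir→south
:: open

~$ stack.push x→south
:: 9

~$ maze.move dir→south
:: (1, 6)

~$ maze.sense dir→west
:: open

~$ stack.push x→west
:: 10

~$ maze.move dir→west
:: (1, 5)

~$ maze.sense dir→south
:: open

~$ stack.push x→south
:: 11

~$ maze.move dir→south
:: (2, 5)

~$ maze.sense dir→south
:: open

~$ stack.push x→south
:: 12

~$ maze.move dir→south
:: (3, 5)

~$ maze.sense dir→south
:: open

~$ stack.push x→south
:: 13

~$ maze.move dir→south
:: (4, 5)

~$ maze.sense dir→west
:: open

~$ stack.push x→west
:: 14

~$ maze.move dir→west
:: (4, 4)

~$ maze.sense dir→north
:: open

~$ stack.push x→north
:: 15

~$ maze.move dir→north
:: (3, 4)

~$ maze.sense dir→north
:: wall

~$ maze.sense dir→west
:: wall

~$ stack.pop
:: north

~$ maze.move dir→south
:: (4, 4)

~$ maze.sense dir→west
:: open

~$ stack.push x→west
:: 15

~$ maze.move dir→west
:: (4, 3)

~$ maze.sense dir→west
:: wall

~$ stack.pop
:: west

~$ maze.move dir→east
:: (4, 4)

~$ stack.pop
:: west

~$ maze.move dir→east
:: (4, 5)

~$ stack.pop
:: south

~$ maze.move dir→north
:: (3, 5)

~$ stack.pop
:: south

~$ maze.move dir→north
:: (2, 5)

~$ stack.pop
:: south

~$ maze.move dir→north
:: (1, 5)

~$ maze.sense dir→north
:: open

~$ stack.push x→north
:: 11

~$ maze.move dir→north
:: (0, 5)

~$ maze.sense dir→west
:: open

~$ stack.push x→west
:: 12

~$ maze.move dir→west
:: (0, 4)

~$ maze.sense dir→south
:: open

~$ stack.push x→south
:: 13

~$ maze.move dir→south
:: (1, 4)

~$ maze.sense dir→west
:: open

~$ stack.push x→west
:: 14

~$ maze.move dir→west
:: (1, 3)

~$ maze.sense dir→south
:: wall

~$ maze.sense dir→north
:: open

~$ stack.push x→north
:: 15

~$ maze.move dir→north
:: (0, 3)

~$ maze.sense dir→west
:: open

~$ stack.push x→west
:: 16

~$ maze.move dir→west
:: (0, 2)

~$ maze.sense dir→south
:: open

~$ stack.push x→south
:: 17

~$ maze.move dir→south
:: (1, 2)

~$ maze.sense dir→south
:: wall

~$ maze.sense dir→west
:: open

~$ stack.push x→west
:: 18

~$ maze.move dir→west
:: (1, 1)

~$ maze.sense dir→south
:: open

~$ stack.push x→south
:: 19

~$ maze.move dir→south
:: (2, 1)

~$ maze.sense dir→south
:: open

~$ stack.push x→south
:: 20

~$ maze.move dir→south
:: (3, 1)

~$ maze.sense dir→east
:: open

~$ stack.push x→east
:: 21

~$ maze.move dir→east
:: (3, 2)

~$ stack.pop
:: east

~$ maze.move dir→west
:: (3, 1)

~$ maze.sense dir→south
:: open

~$ stack.push x→south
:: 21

~$ maze.move dir→south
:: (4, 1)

~$ maze.sense dir→west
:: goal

~$ maze.move dir→west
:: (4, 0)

Answer: (4, 0)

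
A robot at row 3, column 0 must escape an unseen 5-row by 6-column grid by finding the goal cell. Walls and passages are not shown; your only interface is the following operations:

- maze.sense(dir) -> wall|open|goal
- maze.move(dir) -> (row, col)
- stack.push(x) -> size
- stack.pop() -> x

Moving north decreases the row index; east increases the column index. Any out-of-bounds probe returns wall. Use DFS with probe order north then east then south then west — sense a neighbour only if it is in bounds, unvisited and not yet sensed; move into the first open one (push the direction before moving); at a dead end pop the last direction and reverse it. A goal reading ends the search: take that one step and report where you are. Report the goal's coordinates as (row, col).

Now I run maze.sense on dir→north, and see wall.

Next I call maze.sense on dir→east, → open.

Calling stack.push on x→east, yielding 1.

I try maze.move on dir→east, giving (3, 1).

I invoke maze.sense on dir→north, and observe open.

Then stack.push on x→north, → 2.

Next I call maze.move on dir→north, and observe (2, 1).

I call maze.sense on dir→north, and see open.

I run stack.push on x→north, and observe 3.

I try maze.move on dir→north, giving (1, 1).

I use maze.sense on dir→north, and see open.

Using stack.push on x→north, and get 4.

Now I run maze.move on dir→north, → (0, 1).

Then maze.sense on dir→east, → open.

I call stack.push on x→east, and observe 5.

Using maze.move on dir→east, and see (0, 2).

Calling maze.sense on dir→east, which returns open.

Then stack.push on x→east, giving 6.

Using maze.move on dir→east, and see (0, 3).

I run maze.sense on dir→east, — result: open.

I try stack.push on x→east, and observe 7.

I use maze.move on dir→east, — result: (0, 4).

Now I run maze.sense on dir→east, → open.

I try stack.push on x→east, yielding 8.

I call maze.move on dir→east, and see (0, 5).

Invoking maze.sense on dir→south, — result: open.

Calling stack.push on x→south, — result: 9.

Using maze.move on dir→south, and observe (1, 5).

I run maze.sense on dir→south, which returns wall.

Using maze.sense on dir→west, — result: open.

I try stack.push on x→west, and get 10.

I run maze.move on dir→west, and observe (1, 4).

Then maze.sense on dir→south, and observe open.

I call stack.push on x→south, → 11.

I use maze.move on dir→south, — result: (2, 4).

Calling maze.sense on dir→south, — result: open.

I call stack.push on x→south, yielding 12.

I call maze.move on dir→south, : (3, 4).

I invoke maze.sense on dir→east, — result: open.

I call stack.push on x→east, — result: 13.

Then maze.move on dir→east, and get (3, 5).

Now I run maze.sense on dir→south, : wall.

I use stack.pop(), which returns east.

Then maze.move on dir→west, giving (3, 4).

Using maze.sense on dir→south, and get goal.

I invoke maze.move on dir→south, yielding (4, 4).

Answer: (4, 4)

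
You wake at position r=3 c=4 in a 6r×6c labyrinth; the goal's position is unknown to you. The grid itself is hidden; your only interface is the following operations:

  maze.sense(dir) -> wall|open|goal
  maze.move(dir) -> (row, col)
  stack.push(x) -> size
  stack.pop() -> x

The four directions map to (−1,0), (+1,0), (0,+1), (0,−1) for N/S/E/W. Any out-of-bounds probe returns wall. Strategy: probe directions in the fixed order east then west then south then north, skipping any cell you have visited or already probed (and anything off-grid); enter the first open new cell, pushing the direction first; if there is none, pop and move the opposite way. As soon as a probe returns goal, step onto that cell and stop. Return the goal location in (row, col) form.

~$ maze.sense dir=east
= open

~$ stack.push x=east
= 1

~$ maze.move dir=east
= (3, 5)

~$ maze.sense dir=south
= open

~$ stack.push x=south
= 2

~$ maze.move dir=south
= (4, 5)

~$ maze.sense dir=west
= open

~$ stack.push x=west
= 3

~$ maze.move dir=west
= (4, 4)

~$ maze.sense dir=west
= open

~$ stack.push x=west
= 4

~$ maze.move dir=west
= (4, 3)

~$ maze.sense dir=west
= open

~$ stack.push x=west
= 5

~$ maze.move dir=west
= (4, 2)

~$ maze.sense dir=west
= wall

~$ maze.sense dir=south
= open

~$ stack.push x=south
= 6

~$ maze.move dir=south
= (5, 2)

~$ maze.sense dir=east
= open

~$ stack.push x=east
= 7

~$ maze.move dir=east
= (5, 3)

~$ maze.sense dir=east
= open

~$ stack.push x=east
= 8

~$ maze.move dir=east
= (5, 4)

~$ maze.sense dir=east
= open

~$ stack.push x=east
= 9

~$ maze.move dir=east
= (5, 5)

~$ stack.pop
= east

~$ maze.move dir=west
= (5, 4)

~$ stack.pop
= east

~$ maze.move dir=west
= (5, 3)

~$ stack.pop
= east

~$ maze.move dir=west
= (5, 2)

~$ maze.sense dir=west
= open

~$ stack.push x=west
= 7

~$ maze.move dir=west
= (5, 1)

~$ maze.sense dir=west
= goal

~$ maze.move dir=west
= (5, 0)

Answer: (5, 0)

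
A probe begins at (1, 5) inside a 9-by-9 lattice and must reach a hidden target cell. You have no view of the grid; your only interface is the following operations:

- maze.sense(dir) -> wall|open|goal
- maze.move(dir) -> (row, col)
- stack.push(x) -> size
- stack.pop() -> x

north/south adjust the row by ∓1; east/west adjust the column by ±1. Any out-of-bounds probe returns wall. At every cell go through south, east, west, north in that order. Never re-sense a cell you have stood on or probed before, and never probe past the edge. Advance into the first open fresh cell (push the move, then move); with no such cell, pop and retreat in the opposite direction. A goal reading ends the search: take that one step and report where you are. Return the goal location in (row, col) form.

Act: sense[dir='south']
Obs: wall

Act: sense[dir='east']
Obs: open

Act: push[x='east']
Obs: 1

Act: move[dir='east']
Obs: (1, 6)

Act: sense[dir='south']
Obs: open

Act: push[x='south']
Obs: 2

Act: move[dir='south']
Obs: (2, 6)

Act: sense[dir='south']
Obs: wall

Act: sense[dir='east']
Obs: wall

Act: pop[]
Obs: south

Act: move[dir='north']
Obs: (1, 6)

Act: sense[dir='east']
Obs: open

Act: push[x='east']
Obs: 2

Act: move[dir='east']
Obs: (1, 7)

Act: sense[dir='east']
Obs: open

Act: push[x='east']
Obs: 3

Act: move[dir='east']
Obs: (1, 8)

Act: sense[dir='south']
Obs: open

Act: push[x='south']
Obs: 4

Act: move[dir='south']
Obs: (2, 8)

Act: sense[dir='south']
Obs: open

Act: push[x='south']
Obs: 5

Act: move[dir='south']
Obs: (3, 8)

Act: sense[dir='south']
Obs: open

Act: push[x='south']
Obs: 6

Act: move[dir='south']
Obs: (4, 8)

Act: sense[dir='south']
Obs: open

Act: push[x='south']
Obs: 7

Act: move[dir='south']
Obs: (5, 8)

Act: sense[dir='south']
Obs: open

Act: push[x='south']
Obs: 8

Act: move[dir='south']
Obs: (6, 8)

Act: sense[dir='south']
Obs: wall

Act: sense[dir='west']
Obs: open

Act: push[x='west']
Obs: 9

Act: move[dir='west']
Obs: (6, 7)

Act: sense[dir='south']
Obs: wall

Act: sense[dir='west']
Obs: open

Act: push[x='west']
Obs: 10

Act: move[dir='west']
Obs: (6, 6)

Act: sense[dir='south']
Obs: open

Act: push[x='south']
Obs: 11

Act: move[dir='south']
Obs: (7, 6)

Act: sense[dir='south']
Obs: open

Act: push[x='south']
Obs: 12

Act: move[dir='south']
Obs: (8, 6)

Act: sense[dir='east']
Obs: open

Act: push[x='east']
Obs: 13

Act: move[dir='east']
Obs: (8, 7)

Act: sense[dir='east']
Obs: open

Act: push[x='east']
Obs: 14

Act: move[dir='east']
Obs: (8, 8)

Act: pop[]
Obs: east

Act: move[dir='west']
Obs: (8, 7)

Act: pop[]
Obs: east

Act: move[dir='west']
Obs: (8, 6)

Act: sense[dir='west']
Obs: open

Act: push[x='west']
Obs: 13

Act: move[dir='west']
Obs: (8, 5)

Act: sense[dir='west']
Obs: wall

Act: sense[dir='north']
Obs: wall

Act: pop[]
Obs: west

Act: move[dir='east']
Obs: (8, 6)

Act: pop[]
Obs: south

Act: move[dir='north']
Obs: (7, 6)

Act: pop[]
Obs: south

Act: move[dir='north']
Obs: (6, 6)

Act: sense[dir='west']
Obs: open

Act: push[x='west']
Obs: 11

Act: move[dir='west']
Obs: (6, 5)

Act: sense[dir='west']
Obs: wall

Act: sense[dir='north']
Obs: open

Act: push[x='north']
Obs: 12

Act: move[dir='north']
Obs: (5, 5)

Act: sense[dir='east']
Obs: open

Act: push[x='east']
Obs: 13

Act: move[dir='east']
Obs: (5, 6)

Act: sense[dir='east']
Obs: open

Act: push[x='east']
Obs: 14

Act: move[dir='east']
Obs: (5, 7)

Act: sense[dir='north']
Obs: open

Act: push[x='north']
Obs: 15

Act: move[dir='north']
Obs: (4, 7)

Act: sense[dir='west']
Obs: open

Act: push[x='west']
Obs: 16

Act: move[dir='west']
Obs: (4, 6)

Act: sense[dir='west']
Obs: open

Act: push[x='west']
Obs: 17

Act: move[dir='west']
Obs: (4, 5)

Act: sense[dir='west']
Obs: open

Act: push[x='west']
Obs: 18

Act: move[dir='west']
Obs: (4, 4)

Act: sense[dir='south']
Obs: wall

Act: sense[dir='west']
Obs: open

Act: push[x='west']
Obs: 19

Act: move[dir='west']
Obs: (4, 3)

Act: sense[dir='south']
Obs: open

Act: push[x='south']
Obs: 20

Act: move[dir='south']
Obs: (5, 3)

Act: sense[dir='south']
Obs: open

Act: push[x='south']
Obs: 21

Act: move[dir='south']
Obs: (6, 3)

Act: sense[dir='south']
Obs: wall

Act: sense[dir='west']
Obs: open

Act: push[x='west']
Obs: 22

Act: move[dir='west']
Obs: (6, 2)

Act: sense[dir='south']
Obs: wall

Act: sense[dir='west']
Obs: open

Act: push[x='west']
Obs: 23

Act: move[dir='west']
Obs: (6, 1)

Act: sense[dir='south']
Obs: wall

Act: sense[dir='west']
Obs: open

Act: push[x='west']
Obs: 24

Act: move[dir='west']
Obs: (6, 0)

Act: sense[dir='south']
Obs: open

Act: push[x='south']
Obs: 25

Act: move[dir='south']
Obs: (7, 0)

Act: sense[dir='south']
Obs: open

Act: push[x='south']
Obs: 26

Act: move[dir='south']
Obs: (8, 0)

Act: sense[dir='east']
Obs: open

Act: push[x='east']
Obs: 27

Act: move[dir='east']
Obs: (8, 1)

Act: sense[dir='east']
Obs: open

Act: push[x='east']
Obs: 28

Act: move[dir='east']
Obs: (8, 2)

Act: sense[dir='east']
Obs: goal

Act: move[dir='east']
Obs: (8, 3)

Answer: (8, 3)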